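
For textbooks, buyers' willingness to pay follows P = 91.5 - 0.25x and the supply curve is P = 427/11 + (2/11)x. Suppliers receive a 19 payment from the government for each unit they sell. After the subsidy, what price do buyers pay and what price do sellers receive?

Buyers pay 50; sellers receive 69

Pre-subsidy: 91.5 - 0.25x = 427/11 + (2/11)x gives x* = 122 and P* = 61.
With the subsidy, sellers receive Ps = Pb + 19 for each unit, where Pb is the price buyers pay.
On the curves, Pb = 91.5 - 0.25x and Ps = 427/11 + (2/11)x; the wedge Ps − Pb = 19 gives 427/11 + (2/11)x − (91.5 - 0.25x) = 19, so x' = 166.
Then Pb = 91.5 − 0.25·166 = 50 and Ps = 427/11 + (2/11)·166 = 69.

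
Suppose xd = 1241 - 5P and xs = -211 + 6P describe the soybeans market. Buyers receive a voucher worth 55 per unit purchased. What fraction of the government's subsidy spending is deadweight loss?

Pre-subsidy: 1241 - 5P = -211 + 6P gives P* = 132, x* = 581.
With the rebate, buyers effectively pay Pb = Ps − 55, where Ps is the price sellers receive.
Demand in terms of Ps becomes xd = 1241 − 5(Ps − 55) = 1516 - 5Ps. Setting this equal to supply: 1516 - 5Ps = -211 + 6Ps, so Ps = 157.
Buyers pay Pb = 157 − 55 = 102; x' = -211 + 6·157 = 731.
ΔCS = ½(581 + 731)(132 − 102) = 19680; ΔPS = ½(581 + 731)(157 − 132) = 16400.
Government spending = 55 × 731 = 40205.
DWL = ½ × 55 × (731 − 581) = 4125; fraction = 4125 / 40205 = 75/731.

DWL / government spending = 75/731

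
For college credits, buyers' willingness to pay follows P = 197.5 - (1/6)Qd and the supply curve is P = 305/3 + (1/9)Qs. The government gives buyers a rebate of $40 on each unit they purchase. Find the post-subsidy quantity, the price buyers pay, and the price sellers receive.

Q' = 489; buyers pay $116; sellers receive $156

Pre-subsidy: 197.5 - (1/6)Q = 305/3 + (1/9)Q gives Q* = 345 and P* = 140.
With the rebate, buyers effectively pay Pb = Ps − 40, where Ps is the price sellers receive.
On the curves, Pb = 197.5 - (1/6)Q and Ps = 305/3 + (1/9)Q; the wedge Ps − Pb = 40 gives 305/3 + (1/9)Q − (197.5 - (1/6)Q) = 40, so Q' = 489.
Then Pb = 197.5 − (1/6)·489 = 116 and Ps = 305/3 + (1/9)·489 = 156.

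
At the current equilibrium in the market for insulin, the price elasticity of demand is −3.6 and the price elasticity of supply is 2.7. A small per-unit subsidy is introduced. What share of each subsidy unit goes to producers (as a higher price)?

Producer share = 4/7

For a small subsidy around the equilibrium, the benefit split depends on the relative slopes, which at a point are proportional to the elasticities.
Buyer share = εs/(εs + |εd|) = 2.7/(2.7 + 3.6) = 3/7; seller share = |εd|/(εs + |εd|) = 4/7.
So producers capture 4/7 of the subsidy.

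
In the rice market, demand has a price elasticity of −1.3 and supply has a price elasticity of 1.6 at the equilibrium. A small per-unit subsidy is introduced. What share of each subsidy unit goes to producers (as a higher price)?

Producer share = 13/29

For a small subsidy around the equilibrium, the benefit split depends on the relative slopes, which at a point are proportional to the elasticities.
Buyer share = εs/(εs + |εd|) = 1.6/(1.6 + 1.3) = 16/29; seller share = |εd|/(εs + |εd|) = 13/29.
So producers capture 13/29 of the subsidy.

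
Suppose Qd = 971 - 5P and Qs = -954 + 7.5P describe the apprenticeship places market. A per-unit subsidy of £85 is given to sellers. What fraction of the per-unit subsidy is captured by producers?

Producer share = 0.4

Pre-subsidy: 971 - 5P = -954 + 7.5P gives P* = 154, Q* = 201.
With the subsidy, sellers receive Ps = Pb + 85 for each unit, where Pb is the price buyers pay.
Supply in terms of Pb becomes Qs = -954 + 7.5(Pb + 85) = -316.5 + 7.5Pb. Setting this equal to demand: 971 - 5Pb = -316.5 + 7.5Pb, so Pb = 103.
Sellers receive Ps = 103 + 85 = 188; Q' = 971 − 5·103 = 456.
Buyers' price falls by P* − Pb = 154 − 103 = 51; sellers' price rises by Ps − P* = 188 − 154 = 34.
So producers capture 34/85 = 0.4 of each unit of subsidy.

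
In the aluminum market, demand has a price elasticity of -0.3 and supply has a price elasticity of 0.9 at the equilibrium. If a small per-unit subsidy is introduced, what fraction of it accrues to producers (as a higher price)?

Producer share = 0.25

For a small subsidy around the equilibrium, the benefit split depends on the relative slopes, which at a point are proportional to the elasticities.
Buyer share = εs/(εs + |εd|) = 0.9/(0.9 + 0.3) = 0.75; seller share = |εd|/(εs + |εd|) = 0.25.
So producers capture 0.25 of the subsidy.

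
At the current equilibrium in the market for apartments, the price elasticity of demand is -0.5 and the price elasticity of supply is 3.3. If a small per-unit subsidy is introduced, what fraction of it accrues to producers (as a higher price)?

For a small subsidy around the equilibrium, the benefit split depends on the relative slopes, which at a point are proportional to the elasticities.
Buyer share = εs/(εs + |εd|) = 3.3/(3.3 + 0.5) = 33/38; seller share = |εd|/(εs + |εd|) = 5/38.
So producers capture 5/38 of the subsidy.

Producer share = 5/38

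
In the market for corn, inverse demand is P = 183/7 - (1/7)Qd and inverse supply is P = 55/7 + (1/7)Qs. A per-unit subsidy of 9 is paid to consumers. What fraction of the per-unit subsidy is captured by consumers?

Consumer share = 0.5

Pre-subsidy: 183/7 - (1/7)Q = 55/7 + (1/7)Q gives Q* = 64 and P* = 17.
With the rebate, buyers effectively pay Pb = Ps − 9, where Ps is the price sellers receive.
On the curves, Pb = 183/7 - (1/7)Q and Ps = 55/7 + (1/7)Q; the wedge Ps − Pb = 9 gives 55/7 + (1/7)Q − (183/7 - (1/7)Q) = 9, so Q' = 95.5.
Then Pb = 183/7 − (1/7)·95.5 = 12.5 and Ps = 55/7 + (1/7)·95.5 = 21.5.
Buyers' price falls by P* − Pb = 17 − 12.5 = 4.5; sellers' price rises by Ps − P* = 21.5 − 17 = 4.5.
So consumers capture 4.5/9 = 0.5 of each unit of subsidy.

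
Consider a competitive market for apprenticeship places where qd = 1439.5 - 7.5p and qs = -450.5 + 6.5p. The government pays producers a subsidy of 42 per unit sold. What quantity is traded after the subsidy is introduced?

Pre-subsidy: 1439.5 - 7.5p = -450.5 + 6.5p gives p* = 135, q* = 427.
With the subsidy, sellers receive ps = pb + 42 for each unit, where pb is the price buyers pay.
Supply in terms of pb becomes qs = -450.5 + 6.5(pb + 42) = -177.5 + 6.5pb. Setting this equal to demand: 1439.5 - 7.5pb = -177.5 + 6.5pb, so pb = 115.5.
Sellers receive ps = 115.5 + 42 = 157.5; q' = 1439.5 − 7.5·115.5 = 573.25.

q' = 573.25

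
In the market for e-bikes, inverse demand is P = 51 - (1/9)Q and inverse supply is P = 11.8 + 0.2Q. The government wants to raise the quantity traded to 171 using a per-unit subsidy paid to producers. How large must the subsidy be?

At Q = 171, from the demand curve buyers pay Pb = 51 − (1/9)·171 = 32; from the supply curve sellers need Ps = 11.8 + 0.2·171 = 46.
The subsidy must fill the gap: s = Ps − Pb = 46 − 32 = 14.

Required subsidy s = 14 per unit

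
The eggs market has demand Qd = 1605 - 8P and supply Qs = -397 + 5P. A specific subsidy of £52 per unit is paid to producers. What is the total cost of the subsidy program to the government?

Pre-subsidy: 1605 - 8P = -397 + 5P gives P* = 154, Q* = 373.
With the subsidy, sellers receive Ps = Pb + 52 for each unit, where Pb is the price buyers pay.
Supply in terms of Pb becomes Qs = -397 + 5(Pb + 52) = -137 + 5Pb. Setting this equal to demand: 1605 - 8Pb = -137 + 5Pb, so Pb = 134.
Sellers receive Ps = 134 + 52 = 186; Q' = 1605 − 8·134 = 533.
Government outlay = subsidy × quantity = 52 × 533 = 27716.

Government cost = £27716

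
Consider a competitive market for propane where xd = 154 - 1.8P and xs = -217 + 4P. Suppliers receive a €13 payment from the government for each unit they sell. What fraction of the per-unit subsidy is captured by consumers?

Consumer share = 20/29

Pre-subsidy: 154 - 1.8P = -217 + 4P gives P* = 1855/29, x* = 1127/29.
With the subsidy, sellers receive Ps = Pb + 13 for each unit, where Pb is the price buyers pay.
Supply in terms of Pb becomes xs = -217 + 4(Pb + 13) = -165 + 4Pb. Setting this equal to demand: 154 - 1.8Pb = -165 + 4Pb, so Pb = 55.
Sellers receive Ps = 55 + 13 = 68; x' = 154 − 1.8·55 = 55.
Buyers' price falls by P* − Pb = 1855/29 − 55 = 260/29; sellers' price rises by Ps − P* = 68 − 1855/29 = 117/29.
So consumers capture (260/29)/13 = 20/29 of each unit of subsidy.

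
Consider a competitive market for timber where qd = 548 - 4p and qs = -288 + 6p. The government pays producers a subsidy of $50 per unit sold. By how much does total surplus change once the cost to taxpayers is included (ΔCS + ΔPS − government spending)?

Pre-subsidy: 548 - 4p = -288 + 6p gives p* = 83.6, q* = 213.6.
With the subsidy, sellers receive ps = pb + 50 for each unit, where pb is the price buyers pay.
Supply in terms of pb becomes qs = -288 + 6(pb + 50) = 12 + 6pb. Setting this equal to demand: 548 - 4pb = 12 + 6pb, so pb = 53.6.
Sellers receive ps = 53.6 + 50 = 103.6; q' = 548 − 4·53.6 = 333.6.
ΔCS = ½(213.6 + 333.6)(83.6 − 53.6) = 8208; ΔPS = ½(213.6 + 333.6)(103.6 − 83.6) = 5472.
Government spending = 50 × 333.6 = 16680.
Net change = 8208 + 5472 − 16680 = -3000. The loss equals the DWL triangle ½·50·120.

Net change in total surplus = -$3000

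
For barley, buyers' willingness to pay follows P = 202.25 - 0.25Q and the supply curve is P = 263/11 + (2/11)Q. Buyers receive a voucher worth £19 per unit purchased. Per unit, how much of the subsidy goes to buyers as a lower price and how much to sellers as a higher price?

Pre-subsidy: 202.25 - 0.25Q = 263/11 + (2/11)Q gives Q* = 413 and P* = 99.
With the rebate, buyers effectively pay Pb = Ps − 19, where Ps is the price sellers receive.
On the curves, Pb = 202.25 - 0.25Q and Ps = 263/11 + (2/11)Q; the wedge Ps − Pb = 19 gives 263/11 + (2/11)Q − (202.25 - 0.25Q) = 19, so Q' = 457.
Then Pb = 202.25 − 0.25·457 = 88 and Ps = 263/11 + (2/11)·457 = 107.
Buyers' price falls by P* − Pb = 99 − 88 = 11; sellers' price rises by Ps − P* = 107 − 99 = 8.

Buyers gain £11 per unit; sellers gain £8 per unit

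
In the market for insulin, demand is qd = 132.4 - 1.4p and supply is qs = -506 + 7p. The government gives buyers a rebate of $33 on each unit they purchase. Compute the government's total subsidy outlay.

Pre-subsidy: 132.4 - 1.4p = -506 + 7p gives p* = 76, q* = 26.
With the rebate, buyers effectively pay pb = ps − 33, where ps is the price sellers receive.
Demand in terms of ps becomes qd = 132.4 − 1.4(ps − 33) = 178.6 - 1.4ps. Setting this equal to supply: 178.6 - 1.4ps = -506 + 7ps, so ps = 81.5.
Buyers pay pb = 81.5 − 33 = 48.5; q' = -506 + 7·81.5 = 64.5.
Government outlay = subsidy × quantity = 33 × 64.5 = 2128.5.

Government cost = $2128.5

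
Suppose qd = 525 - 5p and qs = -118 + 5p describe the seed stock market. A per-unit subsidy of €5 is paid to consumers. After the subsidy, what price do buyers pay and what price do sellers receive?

Pre-subsidy: 525 - 5p = -118 + 5p gives p* = 64.3, q* = 203.5.
With the rebate, buyers effectively pay pb = ps − 5, where ps is the price sellers receive.
Demand in terms of ps becomes qd = 525 − 5(ps − 5) = 550 - 5ps. Setting this equal to supply: 550 - 5ps = -118 + 5ps, so ps = 66.8.
Buyers pay pb = 66.8 − 5 = 61.8; q' = -118 + 5·66.8 = 216.

Buyers pay €61.8; sellers receive €66.8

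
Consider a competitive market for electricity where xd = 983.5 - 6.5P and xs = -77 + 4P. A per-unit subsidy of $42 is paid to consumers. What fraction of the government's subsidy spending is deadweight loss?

Pre-subsidy: 983.5 - 6.5P = -77 + 4P gives P* = 101, x* = 327.
With the rebate, buyers effectively pay Pb = Ps − 42, where Ps is the price sellers receive.
Demand in terms of Ps becomes xd = 983.5 − 6.5(Ps − 42) = 1256.5 - 6.5Ps. Setting this equal to supply: 1256.5 - 6.5Ps = -77 + 4Ps, so Ps = 127.
Buyers pay Pb = 127 − 42 = 85; x' = -77 + 4·127 = 431.
ΔCS = ½(327 + 431)(101 − 85) = 6064; ΔPS = ½(327 + 431)(127 − 101) = 9854.
Government spending = 42 × 431 = 18102.
DWL = ½ × 42 × (431 − 327) = 2184; fraction = 2184 / 18102 = 52/431.

DWL / government spending = 52/431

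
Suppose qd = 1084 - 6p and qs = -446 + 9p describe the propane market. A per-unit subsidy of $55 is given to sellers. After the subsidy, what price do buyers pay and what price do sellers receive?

Pre-subsidy: 1084 - 6p = -446 + 9p gives p* = 102, q* = 472.
With the subsidy, sellers receive ps = pb + 55 for each unit, where pb is the price buyers pay.
Supply in terms of pb becomes qs = -446 + 9(pb + 55) = 49 + 9pb. Setting this equal to demand: 1084 - 6pb = 49 + 9pb, so pb = 69.
Sellers receive ps = 69 + 55 = 124; q' = 1084 − 6·69 = 670.

Buyers pay $69; sellers receive $124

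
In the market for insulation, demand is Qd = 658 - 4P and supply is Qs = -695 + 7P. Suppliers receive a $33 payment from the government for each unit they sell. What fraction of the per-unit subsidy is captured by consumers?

Pre-subsidy: 658 - 4P = -695 + 7P gives P* = 123, Q* = 166.
With the subsidy, sellers receive Ps = Pb + 33 for each unit, where Pb is the price buyers pay.
Supply in terms of Pb becomes Qs = -695 + 7(Pb + 33) = -464 + 7Pb. Setting this equal to demand: 658 - 4Pb = -464 + 7Pb, so Pb = 102.
Sellers receive Ps = 102 + 33 = 135; Q' = 658 − 4·102 = 250.
Buyers' price falls by P* − Pb = 123 − 102 = 21; sellers' price rises by Ps − P* = 135 − 123 = 12.
So consumers capture 21/33 = 7/11 of each unit of subsidy.

Consumer share = 7/11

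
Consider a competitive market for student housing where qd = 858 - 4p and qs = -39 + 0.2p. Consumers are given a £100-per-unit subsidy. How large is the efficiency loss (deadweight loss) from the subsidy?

Deadweight loss = 20000/21

Pre-subsidy: 858 - 4p = -39 + 0.2p gives p* = 1495/7, q* = 26/7.
With the rebate, buyers effectively pay pb = ps − 100, where ps is the price sellers receive.
Demand in terms of ps becomes qd = 858 − 4(ps − 100) = 1258 - 4ps. Setting this equal to supply: 1258 - 4ps = -39 + 0.2ps, so ps = 6485/21.
Buyers pay pb = 6485/21 − 100 = 4385/21; q' = -39 + 0.2·(6485/21) = 478/21.
The subsidy expands output by 478/21 − 26/7 = 400/21 past the efficient level; on those units the gap between marginal cost and willingness to pay runs from 0 up to 100.
DWL = ½ × 100 × 400/21 = 20000/21.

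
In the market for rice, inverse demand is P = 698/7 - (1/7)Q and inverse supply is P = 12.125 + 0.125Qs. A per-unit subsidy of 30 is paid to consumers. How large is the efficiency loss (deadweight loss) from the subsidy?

Deadweight loss = 1680

Pre-subsidy: 698/7 - (1/7)Q = 12.125 + 0.125Q gives Q* = 327 and P* = 53.
With the rebate, buyers effectively pay Pb = Ps − 30, where Ps is the price sellers receive.
On the curves, Pb = 698/7 - (1/7)Q and Ps = 12.125 + 0.125Q; the wedge Ps − Pb = 30 gives 12.125 + 0.125Q − (698/7 - (1/7)Q) = 30, so Q' = 439.
Then Pb = 698/7 − (1/7)·439 = 37 and Ps = 12.125 + 0.125·439 = 67.
The subsidy expands output by 439 − 327 = 112 past the efficient level; on those units the gap between marginal cost and willingness to pay runs from 0 up to 30.
DWL = ½ × 30 × 112 = 1680.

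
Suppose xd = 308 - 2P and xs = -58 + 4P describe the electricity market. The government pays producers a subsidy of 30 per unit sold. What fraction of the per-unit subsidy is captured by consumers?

Consumer share = 2/3

Pre-subsidy: 308 - 2P = -58 + 4P gives P* = 61, x* = 186.
With the subsidy, sellers receive Ps = Pb + 30 for each unit, where Pb is the price buyers pay.
Supply in terms of Pb becomes xs = -58 + 4(Pb + 30) = 62 + 4Pb. Setting this equal to demand: 308 - 2Pb = 62 + 4Pb, so Pb = 41.
Sellers receive Ps = 41 + 30 = 71; x' = 308 − 2·41 = 226.
Buyers' price falls by P* − Pb = 61 − 41 = 20; sellers' price rises by Ps − P* = 71 − 61 = 10.
So consumers capture 20/30 = 2/3 of each unit of subsidy.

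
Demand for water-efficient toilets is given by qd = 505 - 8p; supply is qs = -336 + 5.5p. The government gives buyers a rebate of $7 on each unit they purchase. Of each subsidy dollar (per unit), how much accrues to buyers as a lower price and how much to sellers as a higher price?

Pre-subsidy: 505 - 8p = -336 + 5.5p gives p* = 1682/27, q* = 179/27.
With the rebate, buyers effectively pay pb = ps − 7, where ps is the price sellers receive.
Demand in terms of ps becomes qd = 505 − 8(ps − 7) = 561 - 8ps. Setting this equal to supply: 561 - 8ps = -336 + 5.5ps, so ps = 598/9.
Buyers pay pb = 598/9 − 7 = 535/9; q' = -336 + 5.5·(598/9) = 265/9.
Buyers' price falls by p* − pb = 1682/27 − 535/9 = 77/27; sellers' price rises by ps − p* = 598/9 − 1682/27 = 112/27.

Buyers gain 77/27 per unit; sellers gain 112/27 per unit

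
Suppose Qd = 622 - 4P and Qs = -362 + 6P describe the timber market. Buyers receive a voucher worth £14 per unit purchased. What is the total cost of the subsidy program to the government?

Government cost = £3668

Pre-subsidy: 622 - 4P = -362 + 6P gives P* = 98.4, Q* = 228.4.
With the rebate, buyers effectively pay Pb = Ps − 14, where Ps is the price sellers receive.
Demand in terms of Ps becomes Qd = 622 − 4(Ps − 14) = 678 - 4Ps. Setting this equal to supply: 678 - 4Ps = -362 + 6Ps, so Ps = 104.
Buyers pay Pb = 104 − 14 = 90; Q' = -362 + 6·104 = 262.
Government outlay = subsidy × quantity = 14 × 262 = 3668.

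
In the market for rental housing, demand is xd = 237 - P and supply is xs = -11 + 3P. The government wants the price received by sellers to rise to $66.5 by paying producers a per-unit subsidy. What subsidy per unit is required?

Required subsidy s = $18 per unit

At a seller price of 66.5, quantity supplied is -11 + 3·66.5 = 188.5.
Buyers absorb 188.5 only when they pay Pb with 237 − 1·Pb = 188.5, i.e. Pb = 48.5.
s = Ps − Pb = 66.5 − 48.5 = 18.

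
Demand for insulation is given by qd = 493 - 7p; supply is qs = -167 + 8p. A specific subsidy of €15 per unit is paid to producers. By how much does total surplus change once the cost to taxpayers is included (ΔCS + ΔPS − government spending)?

Net change in total surplus = -€420

Pre-subsidy: 493 - 7p = -167 + 8p gives p* = 44, q* = 185.
With the subsidy, sellers receive ps = pb + 15 for each unit, where pb is the price buyers pay.
Supply in terms of pb becomes qs = -167 + 8(pb + 15) = -47 + 8pb. Setting this equal to demand: 493 - 7pb = -47 + 8pb, so pb = 36.
Sellers receive ps = 36 + 15 = 51; q' = 493 − 7·36 = 241.
ΔCS = ½(185 + 241)(44 − 36) = 1704; ΔPS = ½(185 + 241)(51 − 44) = 1491.
Government spending = 15 × 241 = 3615.
Net change = 1704 + 1491 − 3615 = -420. The loss equals the DWL triangle ½·15·56.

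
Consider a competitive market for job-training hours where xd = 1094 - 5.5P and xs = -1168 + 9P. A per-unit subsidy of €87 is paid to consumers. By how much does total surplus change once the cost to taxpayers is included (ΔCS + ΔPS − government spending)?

Net change in total surplus = -€12919.5

Pre-subsidy: 1094 - 5.5P = -1168 + 9P gives P* = 156, x* = 236.
With the rebate, buyers effectively pay Pb = Ps − 87, where Ps is the price sellers receive.
Demand in terms of Ps becomes xd = 1094 − 5.5(Ps − 87) = 1572.5 - 5.5Ps. Setting this equal to supply: 1572.5 - 5.5Ps = -1168 + 9Ps, so Ps = 189.
Buyers pay Pb = 189 − 87 = 102; x' = -1168 + 9·189 = 533.
ΔCS = ½(236 + 533)(156 − 102) = 20763; ΔPS = ½(236 + 533)(189 − 156) = 12688.5.
Government spending = 87 × 533 = 46371.
Net change = 20763 + 12688.5 − 46371 = -12919.5. The loss equals the DWL triangle ½·87·297.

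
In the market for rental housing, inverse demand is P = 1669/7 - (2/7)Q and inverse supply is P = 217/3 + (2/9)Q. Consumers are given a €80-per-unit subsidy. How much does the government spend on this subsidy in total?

Pre-subsidy: 1669/7 - (2/7)Q = 217/3 + (2/9)Q gives Q* = 327 and P* = 145.
With the rebate, buyers effectively pay Pb = Ps − 80, where Ps is the price sellers receive.
On the curves, Pb = 1669/7 - (2/7)Q and Ps = 217/3 + (2/9)Q; the wedge Ps − Pb = 80 gives 217/3 + (2/9)Q − (1669/7 - (2/7)Q) = 80, so Q' = 484.5.
Then Pb = 1669/7 − (2/7)·484.5 = 100 and Ps = 217/3 + (2/9)·484.5 = 180.
Government outlay = subsidy × quantity = 80 × 484.5 = 38760.

Government cost = €38760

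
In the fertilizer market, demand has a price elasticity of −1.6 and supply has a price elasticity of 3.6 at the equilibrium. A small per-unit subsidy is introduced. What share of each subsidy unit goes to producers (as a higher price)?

For a small subsidy around the equilibrium, the benefit split depends on the relative slopes, which at a point are proportional to the elasticities.
Buyer share = εs/(εs + |εd|) = 3.6/(3.6 + 1.6) = 9/13; seller share = |εd|/(εs + |εd|) = 4/13.
So producers capture 4/13 of the subsidy.

Producer share = 4/13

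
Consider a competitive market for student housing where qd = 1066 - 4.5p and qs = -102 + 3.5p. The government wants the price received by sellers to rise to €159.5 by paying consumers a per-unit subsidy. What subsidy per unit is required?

At a seller price of 159.5, quantity supplied is -102 + 3.5·159.5 = 456.25.
Buyers absorb 456.25 only when they pay pb with 1066 − 4.5·pb = 456.25, i.e. pb = 135.5.
s = ps − pb = 159.5 − 135.5 = 24.

Required subsidy s = €24 per unit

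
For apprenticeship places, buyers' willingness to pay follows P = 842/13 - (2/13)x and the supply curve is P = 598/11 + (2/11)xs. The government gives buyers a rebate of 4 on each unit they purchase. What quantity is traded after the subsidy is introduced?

Pre-subsidy: 842/13 - (2/13)x = 598/11 + (2/11)x gives x* = 31 and P* = 60.
With the rebate, buyers effectively pay Pb = Ps − 4, where Ps is the price sellers receive.
On the curves, Pb = 842/13 - (2/13)x and Ps = 598/11 + (2/11)x; the wedge Ps − Pb = 4 gives 598/11 + (2/11)x − (842/13 - (2/13)x) = 4, so x' = 515/12.
Then Pb = 842/13 − (2/13)·(515/12) = 349/6 and Ps = 598/11 + (2/11)·(515/12) = 373/6.

x' = 515/12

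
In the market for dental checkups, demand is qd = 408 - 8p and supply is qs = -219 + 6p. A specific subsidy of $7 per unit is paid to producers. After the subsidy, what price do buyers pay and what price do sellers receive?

Buyers pay 585/14; sellers receive 683/14

Pre-subsidy: 408 - 8p = -219 + 6p gives p* = 627/14, q* = 348/7.
With the subsidy, sellers receive ps = pb + 7 for each unit, where pb is the price buyers pay.
Supply in terms of pb becomes qs = -219 + 6(pb + 7) = -177 + 6pb. Setting this equal to demand: 408 - 8pb = -177 + 6pb, so pb = 585/14.
Sellers receive ps = 585/14 + 7 = 683/14; q' = 408 − 8·(585/14) = 516/7.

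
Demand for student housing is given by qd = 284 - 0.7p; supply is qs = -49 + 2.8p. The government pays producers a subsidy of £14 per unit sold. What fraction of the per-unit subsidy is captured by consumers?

Consumer share = 0.8

Pre-subsidy: 284 - 0.7p = -49 + 2.8p gives p* = 666/7, q* = 217.4.
With the subsidy, sellers receive ps = pb + 14 for each unit, where pb is the price buyers pay.
Supply in terms of pb becomes qs = -49 + 2.8(pb + 14) = -9.8 + 2.8pb. Setting this equal to demand: 284 - 0.7pb = -9.8 + 2.8pb, so pb = 2938/35.
Sellers receive ps = 2938/35 + 14 = 3428/35; q' = 284 − 0.7·(2938/35) = 225.24.
Buyers' price falls by p* − pb = 666/7 − 2938/35 = 11.2; sellers' price rises by ps − p* = 3428/35 − 666/7 = 2.8.
So consumers capture 11.2/14 = 0.8 of each unit of subsidy.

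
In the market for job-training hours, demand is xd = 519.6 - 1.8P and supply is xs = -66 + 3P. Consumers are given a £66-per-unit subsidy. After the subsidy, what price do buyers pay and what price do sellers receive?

Pre-subsidy: 519.6 - 1.8P = -66 + 3P gives P* = 122, x* = 300.
With the rebate, buyers effectively pay Pb = Ps − 66, where Ps is the price sellers receive.
Demand in terms of Ps becomes xd = 519.6 − 1.8(Ps − 66) = 638.4 - 1.8Ps. Setting this equal to supply: 638.4 - 1.8Ps = -66 + 3Ps, so Ps = 146.75.
Buyers pay Pb = 146.75 − 66 = 80.75; x' = -66 + 3·146.75 = 374.25.

Buyers pay £80.75; sellers receive £146.75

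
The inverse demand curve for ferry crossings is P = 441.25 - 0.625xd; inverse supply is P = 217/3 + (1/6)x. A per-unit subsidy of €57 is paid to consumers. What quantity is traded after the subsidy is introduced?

x' = 538

Pre-subsidy: 441.25 - 0.625x = 217/3 + (1/6)x gives x* = 466 and P* = 150.
With the rebate, buyers effectively pay Pb = Ps − 57, where Ps is the price sellers receive.
On the curves, Pb = 441.25 - 0.625x and Ps = 217/3 + (1/6)x; the wedge Ps − Pb = 57 gives 217/3 + (1/6)x − (441.25 - 0.625x) = 57, so x' = 538.
Then Pb = 441.25 − 0.625·538 = 105 and Ps = 217/3 + (1/6)·538 = 162.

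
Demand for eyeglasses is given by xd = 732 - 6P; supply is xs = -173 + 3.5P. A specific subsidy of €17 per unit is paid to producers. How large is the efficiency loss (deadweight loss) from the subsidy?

Deadweight loss = 6069/19

Pre-subsidy: 732 - 6P = -173 + 3.5P gives P* = 1810/19, x* = 3048/19.
With the subsidy, sellers receive Ps = Pb + 17 for each unit, where Pb is the price buyers pay.
Supply in terms of Pb becomes xs = -173 + 3.5(Pb + 17) = -113.5 + 3.5Pb. Setting this equal to demand: 732 - 6Pb = -113.5 + 3.5Pb, so Pb = 89.
Sellers receive Ps = 89 + 17 = 106; x' = 732 − 6·89 = 198.
The subsidy expands output by 198 − 3048/19 = 714/19 past the efficient level; on those units the gap between marginal cost and willingness to pay runs from 0 up to 17.
DWL = ½ × 17 × 714/19 = 6069/19.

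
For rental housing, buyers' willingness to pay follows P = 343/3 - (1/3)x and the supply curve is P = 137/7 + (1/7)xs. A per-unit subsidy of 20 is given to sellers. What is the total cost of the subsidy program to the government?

Government cost = 4820

Pre-subsidy: 343/3 - (1/3)x = 137/7 + (1/7)x gives x* = 199 and P* = 48.
With the subsidy, sellers receive Ps = Pb + 20 for each unit, where Pb is the price buyers pay.
On the curves, Pb = 343/3 - (1/3)x and Ps = 137/7 + (1/7)x; the wedge Ps − Pb = 20 gives 137/7 + (1/7)x − (343/3 - (1/3)x) = 20, so x' = 241.
Then Pb = 343/3 − (1/3)·241 = 34 and Ps = 137/7 + (1/7)·241 = 54.
Government outlay = subsidy × quantity = 20 × 241 = 4820.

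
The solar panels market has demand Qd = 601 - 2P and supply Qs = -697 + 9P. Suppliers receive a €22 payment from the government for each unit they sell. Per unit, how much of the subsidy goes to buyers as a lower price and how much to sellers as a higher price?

Buyers gain €18 per unit; sellers gain €4 per unit

Pre-subsidy: 601 - 2P = -697 + 9P gives P* = 118, Q* = 365.
With the subsidy, sellers receive Ps = Pb + 22 for each unit, where Pb is the price buyers pay.
Supply in terms of Pb becomes Qs = -697 + 9(Pb + 22) = -499 + 9Pb. Setting this equal to demand: 601 - 2Pb = -499 + 9Pb, so Pb = 100.
Sellers receive Ps = 100 + 22 = 122; Q' = 601 − 2·100 = 401.
Buyers' price falls by P* − Pb = 118 − 100 = 18; sellers' price rises by Ps − P* = 122 − 118 = 4.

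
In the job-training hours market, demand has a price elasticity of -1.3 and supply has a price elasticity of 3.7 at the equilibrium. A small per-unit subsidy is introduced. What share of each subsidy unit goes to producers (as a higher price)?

For a small subsidy around the equilibrium, the benefit split depends on the relative slopes, which at a point are proportional to the elasticities.
Buyer share = εs/(εs + |εd|) = 3.7/(3.7 + 1.3) = 0.74; seller share = |εd|/(εs + |εd|) = 0.26.
So producers capture 0.26 of the subsidy.

Producer share = 0.26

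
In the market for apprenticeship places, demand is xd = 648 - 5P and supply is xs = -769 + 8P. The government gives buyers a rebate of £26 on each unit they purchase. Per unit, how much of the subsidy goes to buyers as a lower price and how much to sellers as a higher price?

Pre-subsidy: 648 - 5P = -769 + 8P gives P* = 109, x* = 103.
With the rebate, buyers effectively pay Pb = Ps − 26, where Ps is the price sellers receive.
Demand in terms of Ps becomes xd = 648 − 5(Ps − 26) = 778 - 5Ps. Setting this equal to supply: 778 - 5Ps = -769 + 8Ps, so Ps = 119.
Buyers pay Pb = 119 − 26 = 93; x' = -769 + 8·119 = 183.
Buyers' price falls by P* − Pb = 109 − 93 = 16; sellers' price rises by Ps − P* = 119 − 109 = 10.

Buyers gain £16 per unit; sellers gain £10 per unit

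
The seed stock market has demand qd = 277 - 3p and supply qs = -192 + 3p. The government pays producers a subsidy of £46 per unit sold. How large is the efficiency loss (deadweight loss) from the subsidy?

Pre-subsidy: 277 - 3p = -192 + 3p gives p* = 469/6, q* = 42.5.
With the subsidy, sellers receive ps = pb + 46 for each unit, where pb is the price buyers pay.
Supply in terms of pb becomes qs = -192 + 3(pb + 46) = -54 + 3pb. Setting this equal to demand: 277 - 3pb = -54 + 3pb, so pb = 331/6.
Sellers receive ps = 331/6 + 46 = 607/6; q' = 277 − 3·(331/6) = 111.5.
The subsidy expands output by 111.5 − 42.5 = 69 past the efficient level; on those units the gap between marginal cost and willingness to pay runs from 0 up to 46.
DWL = ½ × 46 × 69 = 1587.

Deadweight loss = £1587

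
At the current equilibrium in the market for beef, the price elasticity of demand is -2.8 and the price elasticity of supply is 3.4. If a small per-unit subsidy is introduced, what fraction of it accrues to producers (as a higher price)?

Producer share = 14/31

For a small subsidy around the equilibrium, the benefit split depends on the relative slopes, which at a point are proportional to the elasticities.
Buyer share = εs/(εs + |εd|) = 3.4/(3.4 + 2.8) = 17/31; seller share = |εd|/(εs + |εd|) = 14/31.
So producers capture 14/31 of the subsidy.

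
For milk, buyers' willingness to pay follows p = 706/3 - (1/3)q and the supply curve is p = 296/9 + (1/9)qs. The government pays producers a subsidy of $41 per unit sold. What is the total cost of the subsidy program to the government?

Pre-subsidy: 706/3 - (1/3)q = 296/9 + (1/9)q gives q* = 455.5 and p* = 83.5.
With the subsidy, sellers receive ps = pb + 41 for each unit, where pb is the price buyers pay.
On the curves, pb = 706/3 - (1/3)q and ps = 296/9 + (1/9)q; the wedge ps − pb = 41 gives 296/9 + (1/9)q − (706/3 - (1/3)q) = 41, so q' = 547.75.
Then pb = 706/3 − (1/3)·547.75 = 52.75 and ps = 296/9 + (1/9)·547.75 = 93.75.
Government outlay = subsidy × quantity = 41 × 547.75 = 22457.75.

Government cost = $22457.75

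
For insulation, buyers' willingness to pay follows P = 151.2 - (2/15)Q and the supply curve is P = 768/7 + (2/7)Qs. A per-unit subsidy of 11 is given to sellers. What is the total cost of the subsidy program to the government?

Pre-subsidy: 151.2 - (2/15)Q = 768/7 + (2/7)Q gives Q* = 99 and P* = 138.
With the subsidy, sellers receive Ps = Pb + 11 for each unit, where Pb is the price buyers pay.
On the curves, Pb = 151.2 - (2/15)Q and Ps = 768/7 + (2/7)Q; the wedge Ps − Pb = 11 gives 768/7 + (2/7)Q − (151.2 - (2/15)Q) = 11, so Q' = 125.25.
Then Pb = 151.2 − (2/15)·125.25 = 134.5 and Ps = 768/7 + (2/7)·125.25 = 145.5.
Government outlay = subsidy × quantity = 11 × 125.25 = 1377.75.

Government cost = 1377.75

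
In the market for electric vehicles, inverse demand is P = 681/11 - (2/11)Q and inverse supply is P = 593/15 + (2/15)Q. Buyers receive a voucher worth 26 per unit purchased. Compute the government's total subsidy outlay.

Government cost = 3991

Pre-subsidy: 681/11 - (2/11)Q = 593/15 + (2/15)Q gives Q* = 71 and P* = 49.
With the rebate, buyers effectively pay Pb = Ps − 26, where Ps is the price sellers receive.
On the curves, Pb = 681/11 - (2/11)Q and Ps = 593/15 + (2/15)Q; the wedge Ps − Pb = 26 gives 593/15 + (2/15)Q − (681/11 - (2/11)Q) = 26, so Q' = 153.5.
Then Pb = 681/11 − (2/11)·153.5 = 34 and Ps = 593/15 + (2/15)·153.5 = 60.
Government outlay = subsidy × quantity = 26 × 153.5 = 3991.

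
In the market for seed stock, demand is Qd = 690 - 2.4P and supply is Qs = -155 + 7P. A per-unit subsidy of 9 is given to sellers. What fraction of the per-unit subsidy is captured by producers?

Producer share = 12/47

Pre-subsidy: 690 - 2.4P = -155 + 7P gives P* = 4225/47, Q* = 22290/47.
With the subsidy, sellers receive Ps = Pb + 9 for each unit, where Pb is the price buyers pay.
Supply in terms of Pb becomes Qs = -155 + 7(Pb + 9) = -92 + 7Pb. Setting this equal to demand: 690 - 2.4Pb = -92 + 7Pb, so Pb = 3910/47.
Sellers receive Ps = 3910/47 + 9 = 4333/47; Q' = 690 − 2.4·(3910/47) = 23046/47.
Buyers' price falls by P* − Pb = 4225/47 − 3910/47 = 315/47; sellers' price rises by Ps − P* = 4333/47 − 4225/47 = 108/47.
So producers capture (108/47)/9 = 12/47 of each unit of subsidy.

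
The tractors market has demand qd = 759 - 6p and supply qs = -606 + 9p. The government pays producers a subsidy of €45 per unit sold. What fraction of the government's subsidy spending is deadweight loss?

Pre-subsidy: 759 - 6p = -606 + 9p gives p* = 91, q* = 213.
With the subsidy, sellers receive ps = pb + 45 for each unit, where pb is the price buyers pay.
Supply in terms of pb becomes qs = -606 + 9(pb + 45) = -201 + 9pb. Setting this equal to demand: 759 - 6pb = -201 + 9pb, so pb = 64.
Sellers receive ps = 64 + 45 = 109; q' = 759 − 6·64 = 375.
ΔCS = ½(213 + 375)(91 − 64) = 7938; ΔPS = ½(213 + 375)(109 − 91) = 5292.
Government spending = 45 × 375 = 16875.
DWL = ½ × 45 × (375 − 213) = 3645; fraction = 3645 / 16875 = 0.216.

DWL / government spending = 0.216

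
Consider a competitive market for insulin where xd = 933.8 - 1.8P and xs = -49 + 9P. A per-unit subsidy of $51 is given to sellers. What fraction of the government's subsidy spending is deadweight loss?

DWL / government spending = 153/3386

Pre-subsidy: 933.8 - 1.8P = -49 + 9P gives P* = 91, x* = 770.
With the subsidy, sellers receive Ps = Pb + 51 for each unit, where Pb is the price buyers pay.
Supply in terms of Pb becomes xs = -49 + 9(Pb + 51) = 410 + 9Pb. Setting this equal to demand: 933.8 - 1.8Pb = 410 + 9Pb, so Pb = 48.5.
Sellers receive Ps = 48.5 + 51 = 99.5; x' = 933.8 − 1.8·48.5 = 846.5.
ΔCS = ½(770 + 846.5)(91 − 48.5) = 34350.625; ΔPS = ½(770 + 846.5)(99.5 − 91) = 6870.125.
Government spending = 51 × 846.5 = 43171.5.
DWL = ½ × 51 × (846.5 − 770) = 1950.75; fraction = 1950.75 / 43171.5 = 153/3386.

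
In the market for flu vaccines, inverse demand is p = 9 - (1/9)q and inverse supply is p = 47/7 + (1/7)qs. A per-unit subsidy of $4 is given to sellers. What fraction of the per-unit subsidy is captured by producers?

Pre-subsidy: 9 - (1/9)q = 47/7 + (1/7)q gives q* = 9 and p* = 8.
With the subsidy, sellers receive ps = pb + 4 for each unit, where pb is the price buyers pay.
On the curves, pb = 9 - (1/9)q and ps = 47/7 + (1/7)q; the wedge ps − pb = 4 gives 47/7 + (1/7)q − (9 - (1/9)q) = 4, so q' = 24.75.
Then pb = 9 − (1/9)·24.75 = 6.25 and ps = 47/7 + (1/7)·24.75 = 10.25.
Buyers' price falls by p* − pb = 8 − 6.25 = 1.75; sellers' price rises by ps − p* = 10.25 − 8 = 2.25.
So producers capture 2.25/4 = 0.5625 of each unit of subsidy.

Producer share = 0.5625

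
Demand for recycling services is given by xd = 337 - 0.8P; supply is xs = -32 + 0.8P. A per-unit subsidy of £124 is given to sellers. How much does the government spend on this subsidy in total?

Pre-subsidy: 337 - 0.8P = -32 + 0.8P gives P* = 230.625, x* = 152.5.
With the subsidy, sellers receive Ps = Pb + 124 for each unit, where Pb is the price buyers pay.
Supply in terms of Pb becomes xs = -32 + 0.8(Pb + 124) = 67.2 + 0.8Pb. Setting this equal to demand: 337 - 0.8Pb = 67.2 + 0.8Pb, so Pb = 168.625.
Sellers receive Ps = 168.625 + 124 = 292.625; x' = 337 − 0.8·168.625 = 202.1.
Government outlay = subsidy × quantity = 124 × 202.1 = 25060.4.

Government cost = £25060.4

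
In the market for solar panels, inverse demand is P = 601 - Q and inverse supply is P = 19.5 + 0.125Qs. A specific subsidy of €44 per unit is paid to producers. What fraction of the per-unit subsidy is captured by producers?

Producer share = 1/9

Pre-subsidy: 601 - Q = 19.5 + 0.125Q gives Q* = 4652/9 and P* = 757/9.
With the subsidy, sellers receive Ps = Pb + 44 for each unit, where Pb is the price buyers pay.
On the curves, Pb = 601 - Q and Ps = 19.5 + 0.125Q; the wedge Ps − Pb = 44 gives 19.5 + 0.125Q − (601 - Q) = 44, so Q' = 556.
Then Pb = 601 − 1·556 = 45 and Ps = 19.5 + 0.125·556 = 89.
Buyers' price falls by P* − Pb = 757/9 − 45 = 352/9; sellers' price rises by Ps − P* = 89 − 757/9 = 44/9.
So producers capture (44/9)/44 = 1/9 of each unit of subsidy.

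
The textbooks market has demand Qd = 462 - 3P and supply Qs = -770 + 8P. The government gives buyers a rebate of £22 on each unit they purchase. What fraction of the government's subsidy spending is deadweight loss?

Pre-subsidy: 462 - 3P = -770 + 8P gives P* = 112, Q* = 126.
With the rebate, buyers effectively pay Pb = Ps − 22, where Ps is the price sellers receive.
Demand in terms of Ps becomes Qd = 462 − 3(Ps − 22) = 528 - 3Ps. Setting this equal to supply: 528 - 3Ps = -770 + 8Ps, so Ps = 118.
Buyers pay Pb = 118 − 22 = 96; Q' = -770 + 8·118 = 174.
ΔCS = ½(126 + 174)(112 − 96) = 2400; ΔPS = ½(126 + 174)(118 − 112) = 900.
Government spending = 22 × 174 = 3828.
DWL = ½ × 22 × (174 − 126) = 528; fraction = 528 / 3828 = 4/29.

DWL / government spending = 4/29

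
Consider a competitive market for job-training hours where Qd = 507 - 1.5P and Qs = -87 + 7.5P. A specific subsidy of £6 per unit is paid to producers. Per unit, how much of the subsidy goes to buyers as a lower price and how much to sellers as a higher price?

Pre-subsidy: 507 - 1.5P = -87 + 7.5P gives P* = 66, Q* = 408.
With the subsidy, sellers receive Ps = Pb + 6 for each unit, where Pb is the price buyers pay.
Supply in terms of Pb becomes Qs = -87 + 7.5(Pb + 6) = -42 + 7.5Pb. Setting this equal to demand: 507 - 1.5Pb = -42 + 7.5Pb, so Pb = 61.
Sellers receive Ps = 61 + 6 = 67; Q' = 507 − 1.5·61 = 415.5.
Buyers' price falls by P* − Pb = 66 − 61 = 5; sellers' price rises by Ps − P* = 67 − 66 = 1.

Buyers gain £5 per unit; sellers gain £1 per unit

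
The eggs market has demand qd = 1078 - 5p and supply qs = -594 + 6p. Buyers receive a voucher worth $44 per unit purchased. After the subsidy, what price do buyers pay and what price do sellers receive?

Buyers pay $128; sellers receive $172

Pre-subsidy: 1078 - 5p = -594 + 6p gives p* = 152, q* = 318.
With the rebate, buyers effectively pay pb = ps − 44, where ps is the price sellers receive.
Demand in terms of ps becomes qd = 1078 − 5(ps − 44) = 1298 - 5ps. Setting this equal to supply: 1298 - 5ps = -594 + 6ps, so ps = 172.
Buyers pay pb = 172 − 44 = 128; q' = -594 + 6·172 = 438.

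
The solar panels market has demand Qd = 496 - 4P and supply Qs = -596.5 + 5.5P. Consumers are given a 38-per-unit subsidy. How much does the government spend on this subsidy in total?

Pre-subsidy: 496 - 4P = -596.5 + 5.5P gives P* = 115, Q* = 36.
With the rebate, buyers effectively pay Pb = Ps − 38, where Ps is the price sellers receive.
Demand in terms of Ps becomes Qd = 496 − 4(Ps − 38) = 648 - 4Ps. Setting this equal to supply: 648 - 4Ps = -596.5 + 5.5Ps, so Ps = 131.
Buyers pay Pb = 131 − 38 = 93; Q' = -596.5 + 5.5·131 = 124.
Government outlay = subsidy × quantity = 38 × 124 = 4712.

Government cost = 4712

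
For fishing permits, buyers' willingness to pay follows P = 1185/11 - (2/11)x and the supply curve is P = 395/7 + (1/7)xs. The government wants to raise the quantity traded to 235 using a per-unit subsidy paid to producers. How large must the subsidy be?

At x = 235, from the demand curve buyers pay Pb = 1185/11 − (2/11)·235 = 65; from the supply curve sellers need Ps = 395/7 + (1/7)·235 = 90.
The subsidy must fill the gap: s = Ps − Pb = 90 − 65 = 25.

Required subsidy s = 25 per unit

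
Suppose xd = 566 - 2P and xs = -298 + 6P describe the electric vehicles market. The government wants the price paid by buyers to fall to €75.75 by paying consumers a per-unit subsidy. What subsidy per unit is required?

Required subsidy s = €43 per unit

At a buyer price of 75.75, quantity demanded is 566 − 2·75.75 = 414.5.
Sellers supply 414.5 only when they receive Ps with -298 + 6·Ps = 414.5, i.e. Ps = 118.75.
s = Ps − Pb = 118.75 − 75.75 = 43.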